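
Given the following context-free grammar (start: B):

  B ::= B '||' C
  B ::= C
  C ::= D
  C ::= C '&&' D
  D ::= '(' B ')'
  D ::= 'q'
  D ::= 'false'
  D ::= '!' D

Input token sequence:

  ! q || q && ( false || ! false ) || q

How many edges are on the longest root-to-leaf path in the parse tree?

8

[B [B [B [C [D ! [D q]]]] || [C [C [D q]] && [D ( [B [B [C [D false]]] || [C [D ! [D false]]]] )]]] || [C [D q]]]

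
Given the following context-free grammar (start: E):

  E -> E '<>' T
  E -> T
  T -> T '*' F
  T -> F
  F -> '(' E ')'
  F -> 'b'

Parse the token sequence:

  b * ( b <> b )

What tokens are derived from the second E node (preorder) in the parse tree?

b <> b

[E [T [T [F b]] * [F ( [E [E [T [F b]]] <> [T [F b]]] )]]]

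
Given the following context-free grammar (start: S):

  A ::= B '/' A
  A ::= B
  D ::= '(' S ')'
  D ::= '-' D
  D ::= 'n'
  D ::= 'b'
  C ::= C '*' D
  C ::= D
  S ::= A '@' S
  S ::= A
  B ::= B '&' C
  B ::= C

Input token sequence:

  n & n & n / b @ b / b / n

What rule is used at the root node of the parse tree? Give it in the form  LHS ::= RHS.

S ::= A '@' S

[S [A [B [B [B [C [D n]]] & [C [D n]]] & [C [D n]]] / [A [B [C [D b]]]]] @ [S [A [B [C [D b]]] / [A [B [C [D b]]] / [A [B [C [D n]]]]]]]]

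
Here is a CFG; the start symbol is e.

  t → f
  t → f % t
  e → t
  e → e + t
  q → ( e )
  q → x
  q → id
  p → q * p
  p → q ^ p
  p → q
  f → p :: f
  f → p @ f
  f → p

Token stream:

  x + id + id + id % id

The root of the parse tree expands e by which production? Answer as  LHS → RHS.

[e [e [e [e [t [f [p [q x]]]]] + [t [f [p [q id]]]]] + [t [f [p [q id]]]]] + [t [f [p [q id]]] % [t [f [p [q id]]]]]]

e → e + t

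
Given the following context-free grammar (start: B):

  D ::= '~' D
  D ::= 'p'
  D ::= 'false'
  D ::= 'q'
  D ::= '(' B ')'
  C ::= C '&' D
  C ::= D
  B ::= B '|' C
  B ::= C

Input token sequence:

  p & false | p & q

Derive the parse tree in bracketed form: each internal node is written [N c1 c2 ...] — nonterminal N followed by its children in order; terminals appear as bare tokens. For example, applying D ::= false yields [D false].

B
B | C
C | C
C & D | C
D & D | C
p & D | C
p & false | C
p & false | C & D
p & false | D & D
p & false | p & D
p & false | p & q

[B [B [C [C [D p]] & [D false]]] | [C [C [D p]] & [D q]]]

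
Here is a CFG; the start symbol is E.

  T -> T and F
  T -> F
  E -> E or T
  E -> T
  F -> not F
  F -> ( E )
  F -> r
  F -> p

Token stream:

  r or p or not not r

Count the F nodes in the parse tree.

5

[E [E [E [T [F r]]] or [T [F p]]] or [T [F not [F not [F r]]]]]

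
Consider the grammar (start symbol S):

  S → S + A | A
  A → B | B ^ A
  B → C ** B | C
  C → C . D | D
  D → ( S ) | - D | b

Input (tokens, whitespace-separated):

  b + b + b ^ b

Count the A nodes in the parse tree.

4

[S [S [S [A [B [C [D b]]]]] + [A [B [C [D b]]]]] + [A [B [C [D b]]] ^ [A [B [C [D b]]]]]]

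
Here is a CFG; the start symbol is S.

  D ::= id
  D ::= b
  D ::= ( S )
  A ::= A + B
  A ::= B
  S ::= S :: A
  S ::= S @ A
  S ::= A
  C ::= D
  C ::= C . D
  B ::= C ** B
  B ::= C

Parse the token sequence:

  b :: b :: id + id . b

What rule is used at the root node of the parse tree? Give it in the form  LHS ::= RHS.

[S [S [S [A [B [C [D b]]]]] :: [A [B [C [D b]]]]] :: [A [A [B [C [D id]]]] + [B [C [C [D id]] . [D b]]]]]

S ::= S :: A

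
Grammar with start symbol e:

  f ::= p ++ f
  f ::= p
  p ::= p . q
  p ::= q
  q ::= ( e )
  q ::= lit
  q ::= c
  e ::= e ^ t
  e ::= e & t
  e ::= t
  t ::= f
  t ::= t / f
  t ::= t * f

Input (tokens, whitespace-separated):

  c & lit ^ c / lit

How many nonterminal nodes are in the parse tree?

19

[e [e [e [t [f [p [q c]]]]] & [t [f [p [q lit]]]]] ^ [t [t [f [p [q c]]]] / [f [p [q lit]]]]]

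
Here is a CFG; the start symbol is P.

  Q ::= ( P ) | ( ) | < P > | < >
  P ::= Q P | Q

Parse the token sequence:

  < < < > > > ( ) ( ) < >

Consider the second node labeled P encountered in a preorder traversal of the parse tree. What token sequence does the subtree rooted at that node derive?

[P [Q < [P [Q < [P [Q < >]] >]] >] [P [Q ( )] [P [Q ( )] [P [Q < >]]]]]

< < > >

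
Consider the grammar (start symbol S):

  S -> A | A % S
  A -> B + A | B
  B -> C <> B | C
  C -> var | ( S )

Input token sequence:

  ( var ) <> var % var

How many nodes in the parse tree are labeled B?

[S [A [B [C ( [S [A [B [C var]]]] )] <> [B [C var]]]] % [S [A [B [C var]]]]]

4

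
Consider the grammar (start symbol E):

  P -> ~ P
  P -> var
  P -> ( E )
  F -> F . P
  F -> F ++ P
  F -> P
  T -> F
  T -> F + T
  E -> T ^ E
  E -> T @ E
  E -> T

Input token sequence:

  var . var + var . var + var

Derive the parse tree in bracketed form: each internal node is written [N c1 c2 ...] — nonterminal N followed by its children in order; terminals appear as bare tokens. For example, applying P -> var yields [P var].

[E [T [F [F [P var]] . [P var]] + [T [F [F [P var]] . [P var]] + [T [F [P var]]]]]]

E
T
F + T
F . P + T
P . P + T
var . P + T
var . var + T
var . var + F + T
var . var + F . P + T
var . var + P . P + T
var . var + var . P + T
var . var + var . var + T
var . var + var . var + F
var . var + var . var + P
var . var + var . var + var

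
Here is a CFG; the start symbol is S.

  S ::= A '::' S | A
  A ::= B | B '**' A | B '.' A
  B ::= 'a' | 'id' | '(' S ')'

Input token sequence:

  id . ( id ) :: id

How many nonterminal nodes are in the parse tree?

[S [A [B id] . [A [B ( [S [A [B id]]] )]]] :: [S [A [B id]]]]

11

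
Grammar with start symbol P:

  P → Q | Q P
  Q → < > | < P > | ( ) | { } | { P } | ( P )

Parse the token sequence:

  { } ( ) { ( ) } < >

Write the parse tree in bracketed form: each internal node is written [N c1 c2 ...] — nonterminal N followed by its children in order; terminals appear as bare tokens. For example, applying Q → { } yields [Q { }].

P
Q P
{ } P
{ } Q P
{ } ( ) P
{ } ( ) Q P
{ } ( ) { P } P
{ } ( ) { Q } P
{ } ( ) { ( ) } P
{ } ( ) { ( ) } Q
{ } ( ) { ( ) } < >

[P [Q { }] [P [Q ( )] [P [Q { [P [Q ( )]] }] [P [Q < >]]]]]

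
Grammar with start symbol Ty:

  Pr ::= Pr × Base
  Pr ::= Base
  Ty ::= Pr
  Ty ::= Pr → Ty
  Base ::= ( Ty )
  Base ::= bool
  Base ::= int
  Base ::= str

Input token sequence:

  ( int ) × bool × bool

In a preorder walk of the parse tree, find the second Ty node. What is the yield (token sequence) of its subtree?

int

[Ty [Pr [Pr [Pr [Base ( [Ty [Pr [Base int]]] )]] × [Base bool]] × [Base bool]]]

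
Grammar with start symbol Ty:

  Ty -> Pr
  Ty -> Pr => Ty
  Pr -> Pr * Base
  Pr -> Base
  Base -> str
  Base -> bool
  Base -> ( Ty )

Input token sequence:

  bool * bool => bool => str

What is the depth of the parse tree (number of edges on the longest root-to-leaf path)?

[Ty [Pr [Pr [Base bool]] * [Base bool]] => [Ty [Pr [Base bool]] => [Ty [Pr [Base str]]]]]

5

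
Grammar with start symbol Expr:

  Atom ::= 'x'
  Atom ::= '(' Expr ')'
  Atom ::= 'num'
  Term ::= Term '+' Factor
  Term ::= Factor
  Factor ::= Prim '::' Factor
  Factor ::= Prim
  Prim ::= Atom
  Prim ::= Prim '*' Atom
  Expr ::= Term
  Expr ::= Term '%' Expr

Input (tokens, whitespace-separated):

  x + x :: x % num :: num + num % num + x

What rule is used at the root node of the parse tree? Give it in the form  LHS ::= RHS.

[Expr [Term [Term [Factor [Prim [Atom x]]]] + [Factor [Prim [Atom x]] :: [Factor [Prim [Atom x]]]]] % [Expr [Term [Term [Factor [Prim [Atom num]] :: [Factor [Prim [Atom num]]]]] + [Factor [Prim [Atom num]]]] % [Expr [Term [Term [Factor [Prim [Atom num]]]] + [Factor [Prim [Atom x]]]]]]]

Expr ::= Term '%' Expr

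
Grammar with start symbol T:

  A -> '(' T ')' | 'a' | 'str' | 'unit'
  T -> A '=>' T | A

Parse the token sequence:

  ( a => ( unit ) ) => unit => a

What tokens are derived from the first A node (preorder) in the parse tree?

( a => ( unit ) )

[T [A ( [T [A a] => [T [A ( [T [A unit]] )]]] )] => [T [A unit] => [T [A a]]]]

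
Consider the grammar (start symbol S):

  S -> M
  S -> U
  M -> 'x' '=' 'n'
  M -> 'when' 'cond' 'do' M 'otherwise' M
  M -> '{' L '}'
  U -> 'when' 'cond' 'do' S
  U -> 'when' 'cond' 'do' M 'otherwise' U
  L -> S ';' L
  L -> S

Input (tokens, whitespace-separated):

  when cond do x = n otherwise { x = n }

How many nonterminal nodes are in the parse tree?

7

[S [M when cond do [M x = n] otherwise [M { [L [S [M x = n]]] }]]]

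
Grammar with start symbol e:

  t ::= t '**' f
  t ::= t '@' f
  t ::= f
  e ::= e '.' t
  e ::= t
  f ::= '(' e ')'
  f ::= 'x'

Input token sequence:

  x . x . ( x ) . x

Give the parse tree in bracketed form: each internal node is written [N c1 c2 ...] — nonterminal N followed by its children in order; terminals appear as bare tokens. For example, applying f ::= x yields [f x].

[e [e [e [e [t [f x]]] . [t [f x]]] . [t [f ( [e [t [f x]]] )]]] . [t [f x]]]

e
e . t
e . t . t
e . t . t . t
t . t . t . t
f . t . t . t
x . t . t . t
x . f . t . t
x . x . t . t
x . x . f . t
x . x . ( e ) . t
x . x . ( t ) . t
x . x . ( f ) . t
x . x . ( x ) . t
x . x . ( x ) . f
x . x . ( x ) . x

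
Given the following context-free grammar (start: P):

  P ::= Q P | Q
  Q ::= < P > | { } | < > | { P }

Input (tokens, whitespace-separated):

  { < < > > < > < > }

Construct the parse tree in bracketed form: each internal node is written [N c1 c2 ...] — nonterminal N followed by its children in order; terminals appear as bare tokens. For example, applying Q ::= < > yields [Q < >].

P
Q
{ P }
{ Q P }
{ < P > P }
{ < Q > P }
{ < < > > P }
{ < < > > Q P }
{ < < > > < > P }
{ < < > > < > Q }
{ < < > > < > < > }

[P [Q { [P [Q < [P [Q < >]] >] [P [Q < >] [P [Q < >]]]] }]]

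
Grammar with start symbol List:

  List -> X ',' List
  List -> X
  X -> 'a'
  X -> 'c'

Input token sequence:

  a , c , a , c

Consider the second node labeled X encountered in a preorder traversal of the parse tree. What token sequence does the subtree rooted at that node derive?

c

[List [X a] , [List [X c] , [List [X a] , [List [X c]]]]]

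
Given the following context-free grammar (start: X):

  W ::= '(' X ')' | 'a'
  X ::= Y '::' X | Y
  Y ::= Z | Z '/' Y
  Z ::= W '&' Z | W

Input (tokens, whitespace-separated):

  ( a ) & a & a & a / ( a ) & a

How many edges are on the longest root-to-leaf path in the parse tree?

9

[X [Y [Z [W ( [X [Y [Z [W a]]]] )] & [Z [W a] & [Z [W a] & [Z [W a]]]]] / [Y [Z [W ( [X [Y [Z [W a]]]] )] & [Z [W a]]]]]]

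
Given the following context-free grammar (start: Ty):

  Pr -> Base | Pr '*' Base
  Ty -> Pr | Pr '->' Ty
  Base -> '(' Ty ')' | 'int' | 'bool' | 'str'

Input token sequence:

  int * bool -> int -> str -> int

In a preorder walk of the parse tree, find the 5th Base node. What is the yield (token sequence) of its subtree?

int

[Ty [Pr [Pr [Base int]] * [Base bool]] -> [Ty [Pr [Base int]] -> [Ty [Pr [Base str]] -> [Ty [Pr [Base int]]]]]]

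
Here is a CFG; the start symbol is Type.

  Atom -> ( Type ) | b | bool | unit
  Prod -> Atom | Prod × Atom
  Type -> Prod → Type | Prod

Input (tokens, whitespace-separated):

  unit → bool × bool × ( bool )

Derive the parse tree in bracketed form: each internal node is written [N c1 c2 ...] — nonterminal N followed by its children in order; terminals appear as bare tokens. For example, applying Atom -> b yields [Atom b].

[Type [Prod [Atom unit]] → [Type [Prod [Prod [Prod [Atom bool]] × [Atom bool]] × [Atom ( [Type [Prod [Atom bool]]] )]]]]

Type
Prod → Type
Atom → Type
unit → Type
unit → Prod
unit → Prod × Atom
unit → Prod × Atom × Atom
unit → Atom × Atom × Atom
unit → bool × Atom × Atom
unit → bool × bool × Atom
unit → bool × bool × ( Type )
unit → bool × bool × ( Prod )
unit → bool × bool × ( Atom )
unit → bool × bool × ( bool )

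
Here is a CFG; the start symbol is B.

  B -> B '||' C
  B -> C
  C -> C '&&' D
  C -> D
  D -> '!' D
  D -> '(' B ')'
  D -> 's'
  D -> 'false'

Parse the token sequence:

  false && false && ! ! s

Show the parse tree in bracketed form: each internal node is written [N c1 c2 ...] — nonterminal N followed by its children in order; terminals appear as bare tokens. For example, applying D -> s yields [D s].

[B [C [C [C [D false]] && [D false]] && [D ! [D ! [D s]]]]]

B
C
C && D
C && D && D
D && D && D
false && D && D
false && false && D
false && false && ! D
false && false && ! ! D
false && false && ! ! s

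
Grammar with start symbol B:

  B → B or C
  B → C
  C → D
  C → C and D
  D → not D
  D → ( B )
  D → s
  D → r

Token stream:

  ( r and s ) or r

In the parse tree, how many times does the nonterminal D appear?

[B [B [C [D ( [B [C [C [D r]] and [D s]]] )]]] or [C [D r]]]

4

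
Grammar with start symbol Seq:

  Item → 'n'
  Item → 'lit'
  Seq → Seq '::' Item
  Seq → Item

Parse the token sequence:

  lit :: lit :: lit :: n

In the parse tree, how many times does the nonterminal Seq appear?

4

[Seq [Seq [Seq [Seq [Item lit]] :: [Item lit]] :: [Item lit]] :: [Item n]]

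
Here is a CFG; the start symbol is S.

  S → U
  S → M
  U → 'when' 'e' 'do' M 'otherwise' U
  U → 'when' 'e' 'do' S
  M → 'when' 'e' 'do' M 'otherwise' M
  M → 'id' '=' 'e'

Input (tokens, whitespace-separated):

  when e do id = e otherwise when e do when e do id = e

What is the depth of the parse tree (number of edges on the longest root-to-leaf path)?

7

[S [U when e do [M id = e] otherwise [U when e do [S [U when e do [S [M id = e]]]]]]]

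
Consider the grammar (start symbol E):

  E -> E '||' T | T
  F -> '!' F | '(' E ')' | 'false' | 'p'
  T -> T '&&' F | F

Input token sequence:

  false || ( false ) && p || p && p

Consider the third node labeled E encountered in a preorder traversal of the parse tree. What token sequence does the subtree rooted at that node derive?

false

[E [E [E [T [F false]]] || [T [T [F ( [E [T [F false]]] )]] && [F p]]] || [T [T [F p]] && [F p]]]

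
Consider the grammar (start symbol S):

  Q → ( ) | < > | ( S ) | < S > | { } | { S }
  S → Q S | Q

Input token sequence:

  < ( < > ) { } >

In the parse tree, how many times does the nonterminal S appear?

4

[S [Q < [S [Q ( [S [Q < >]] )] [S [Q { }]]] >]]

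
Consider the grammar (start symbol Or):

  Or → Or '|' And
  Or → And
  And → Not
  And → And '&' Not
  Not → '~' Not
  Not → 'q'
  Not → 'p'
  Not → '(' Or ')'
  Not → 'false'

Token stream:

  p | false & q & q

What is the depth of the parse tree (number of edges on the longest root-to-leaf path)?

5

[Or [Or [And [Not p]]] | [And [And [And [Not false]] & [Not q]] & [Not q]]]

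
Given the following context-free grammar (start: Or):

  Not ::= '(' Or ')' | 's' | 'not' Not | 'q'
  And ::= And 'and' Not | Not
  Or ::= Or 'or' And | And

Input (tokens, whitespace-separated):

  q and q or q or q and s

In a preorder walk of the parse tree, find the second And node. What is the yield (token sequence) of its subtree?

q

[Or [Or [Or [And [And [Not q]] and [Not q]]] or [And [Not q]]] or [And [And [Not q]] and [Not s]]]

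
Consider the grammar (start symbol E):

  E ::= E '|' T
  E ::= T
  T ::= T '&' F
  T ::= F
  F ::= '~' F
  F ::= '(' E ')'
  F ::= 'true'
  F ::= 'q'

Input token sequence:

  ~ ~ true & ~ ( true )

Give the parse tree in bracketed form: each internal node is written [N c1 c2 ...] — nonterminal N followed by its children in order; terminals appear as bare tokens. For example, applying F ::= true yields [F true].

E
T
T & F
F & F
~ F & F
~ ~ F & F
~ ~ true & F
~ ~ true & ~ F
~ ~ true & ~ ( E )
~ ~ true & ~ ( T )
~ ~ true & ~ ( F )
~ ~ true & ~ ( true )

[E [T [T [F ~ [F ~ [F true]]]] & [F ~ [F ( [E [T [F true]]] )]]]]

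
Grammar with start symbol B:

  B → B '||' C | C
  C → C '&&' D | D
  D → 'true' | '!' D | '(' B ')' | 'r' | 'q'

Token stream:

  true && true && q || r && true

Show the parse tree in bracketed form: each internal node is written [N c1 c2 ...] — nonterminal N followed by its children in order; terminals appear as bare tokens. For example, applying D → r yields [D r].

B
B || C
C || C
C && D || C
C && D && D || C
D && D && D || C
true && D && D || C
true && true && D || C
true && true && q || C
true && true && q || C && D
true && true && q || D && D
true && true && q || r && D
true && true && q || r && true

[B [B [C [C [C [D true]] && [D true]] && [D q]]] || [C [C [D r]] && [D true]]]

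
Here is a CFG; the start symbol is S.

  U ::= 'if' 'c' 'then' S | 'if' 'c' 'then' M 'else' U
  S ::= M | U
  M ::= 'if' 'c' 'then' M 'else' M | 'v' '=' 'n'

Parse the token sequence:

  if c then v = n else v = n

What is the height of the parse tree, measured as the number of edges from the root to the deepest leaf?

3

[S [M if c then [M v = n] else [M v = n]]]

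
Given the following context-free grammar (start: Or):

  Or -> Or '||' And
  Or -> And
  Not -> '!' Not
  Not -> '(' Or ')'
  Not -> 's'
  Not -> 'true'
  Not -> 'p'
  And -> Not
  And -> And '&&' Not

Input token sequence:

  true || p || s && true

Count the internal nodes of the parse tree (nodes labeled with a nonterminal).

[Or [Or [Or [And [Not true]]] || [And [Not p]]] || [And [And [Not s]] && [Not true]]]

11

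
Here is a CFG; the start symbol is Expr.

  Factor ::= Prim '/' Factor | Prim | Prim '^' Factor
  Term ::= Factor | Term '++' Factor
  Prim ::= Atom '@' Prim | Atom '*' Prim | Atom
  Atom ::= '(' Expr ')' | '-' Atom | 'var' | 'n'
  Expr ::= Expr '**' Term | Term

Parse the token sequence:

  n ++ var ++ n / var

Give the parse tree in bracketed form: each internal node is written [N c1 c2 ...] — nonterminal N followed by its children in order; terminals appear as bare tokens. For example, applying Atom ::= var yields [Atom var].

Expr
Term
Term ++ Factor
Term ++ Factor ++ Factor
Factor ++ Factor ++ Factor
Prim ++ Factor ++ Factor
Atom ++ Factor ++ Factor
n ++ Factor ++ Factor
n ++ Prim ++ Factor
n ++ Atom ++ Factor
n ++ var ++ Factor
n ++ var ++ Prim / Factor
n ++ var ++ Atom / Factor
n ++ var ++ n / Factor
n ++ var ++ n / Prim
n ++ var ++ n / Atom
n ++ var ++ n / var

[Expr [Term [Term [Term [Factor [Prim [Atom n]]]] ++ [Factor [Prim [Atom var]]]] ++ [Factor [Prim [Atom n]] / [Factor [Prim [Atom var]]]]]]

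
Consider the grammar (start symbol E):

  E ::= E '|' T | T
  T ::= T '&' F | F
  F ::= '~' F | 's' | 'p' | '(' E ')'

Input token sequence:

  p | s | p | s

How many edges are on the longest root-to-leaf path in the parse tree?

[E [E [E [E [T [F p]]] | [T [F s]]] | [T [F p]]] | [T [F s]]]

6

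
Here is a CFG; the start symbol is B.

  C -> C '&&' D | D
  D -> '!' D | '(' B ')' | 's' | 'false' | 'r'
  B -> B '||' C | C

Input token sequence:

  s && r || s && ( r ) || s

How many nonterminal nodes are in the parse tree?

16

[B [B [B [C [C [D s]] && [D r]]] || [C [C [D s]] && [D ( [B [C [D r]]] )]]] || [C [D s]]]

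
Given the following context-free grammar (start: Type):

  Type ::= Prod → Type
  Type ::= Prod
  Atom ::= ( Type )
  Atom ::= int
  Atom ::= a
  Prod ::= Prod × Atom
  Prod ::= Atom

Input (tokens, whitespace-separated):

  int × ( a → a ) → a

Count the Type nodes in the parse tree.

[Type [Prod [Prod [Atom int]] × [Atom ( [Type [Prod [Atom a]] → [Type [Prod [Atom a]]]] )]] → [Type [Prod [Atom a]]]]

4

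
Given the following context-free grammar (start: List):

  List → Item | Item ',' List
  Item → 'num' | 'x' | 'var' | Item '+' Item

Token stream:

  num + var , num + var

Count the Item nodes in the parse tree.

[List [Item [Item num] + [Item var]] , [List [Item [Item num] + [Item var]]]]

6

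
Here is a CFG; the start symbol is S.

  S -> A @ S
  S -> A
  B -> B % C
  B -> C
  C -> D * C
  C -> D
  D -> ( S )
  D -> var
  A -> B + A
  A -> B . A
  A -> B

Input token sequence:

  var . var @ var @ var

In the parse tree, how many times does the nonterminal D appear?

4

[S [A [B [C [D var]]] . [A [B [C [D var]]]]] @ [S [A [B [C [D var]]]] @ [S [A [B [C [D var]]]]]]]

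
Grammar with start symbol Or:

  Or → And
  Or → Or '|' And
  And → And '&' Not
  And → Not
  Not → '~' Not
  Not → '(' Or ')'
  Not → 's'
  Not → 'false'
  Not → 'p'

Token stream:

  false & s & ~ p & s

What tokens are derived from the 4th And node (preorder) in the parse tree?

false

[Or [And [And [And [And [Not false]] & [Not s]] & [Not ~ [Not p]]] & [Not s]]]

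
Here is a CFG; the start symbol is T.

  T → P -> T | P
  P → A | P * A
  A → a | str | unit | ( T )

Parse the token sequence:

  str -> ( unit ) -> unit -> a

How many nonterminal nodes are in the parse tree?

[T [P [A str]] -> [T [P [A ( [T [P [A unit]]] )]] -> [T [P [A unit]] -> [T [P [A a]]]]]]

15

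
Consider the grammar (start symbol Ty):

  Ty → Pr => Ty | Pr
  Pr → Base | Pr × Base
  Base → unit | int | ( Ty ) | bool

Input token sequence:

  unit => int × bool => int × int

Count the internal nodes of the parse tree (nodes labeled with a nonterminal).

13

[Ty [Pr [Base unit]] => [Ty [Pr [Pr [Base int]] × [Base bool]] => [Ty [Pr [Pr [Base int]] × [Base int]]]]]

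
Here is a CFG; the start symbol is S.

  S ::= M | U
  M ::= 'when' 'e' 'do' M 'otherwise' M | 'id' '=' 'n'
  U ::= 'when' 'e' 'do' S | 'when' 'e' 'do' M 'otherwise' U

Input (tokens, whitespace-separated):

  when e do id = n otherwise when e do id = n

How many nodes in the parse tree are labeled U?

[S [U when e do [M id = n] otherwise [U when e do [S [M id = n]]]]]

2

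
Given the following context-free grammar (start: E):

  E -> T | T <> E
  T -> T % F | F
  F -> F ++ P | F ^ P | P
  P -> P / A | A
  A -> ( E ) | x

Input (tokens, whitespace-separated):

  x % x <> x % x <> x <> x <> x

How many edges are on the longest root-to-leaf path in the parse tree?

[E [T [T [F [P [A x]]]] % [F [P [A x]]]] <> [E [T [T [F [P [A x]]]] % [F [P [A x]]]] <> [E [T [F [P [A x]]]] <> [E [T [F [P [A x]]]] <> [E [T [F [P [A x]]]]]]]]]

9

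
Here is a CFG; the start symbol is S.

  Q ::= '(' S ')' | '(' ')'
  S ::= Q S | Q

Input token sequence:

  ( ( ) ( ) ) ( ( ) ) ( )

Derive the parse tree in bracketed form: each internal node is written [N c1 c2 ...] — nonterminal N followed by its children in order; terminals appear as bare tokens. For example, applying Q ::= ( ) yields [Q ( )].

S
Q S
( S ) S
( Q S ) S
( ( ) S ) S
( ( ) Q ) S
( ( ) ( ) ) S
( ( ) ( ) ) Q S
( ( ) ( ) ) ( S ) S
( ( ) ( ) ) ( Q ) S
( ( ) ( ) ) ( ( ) ) S
( ( ) ( ) ) ( ( ) ) Q
( ( ) ( ) ) ( ( ) ) ( )

[S [Q ( [S [Q ( )] [S [Q ( )]]] )] [S [Q ( [S [Q ( )]] )] [S [Q ( )]]]]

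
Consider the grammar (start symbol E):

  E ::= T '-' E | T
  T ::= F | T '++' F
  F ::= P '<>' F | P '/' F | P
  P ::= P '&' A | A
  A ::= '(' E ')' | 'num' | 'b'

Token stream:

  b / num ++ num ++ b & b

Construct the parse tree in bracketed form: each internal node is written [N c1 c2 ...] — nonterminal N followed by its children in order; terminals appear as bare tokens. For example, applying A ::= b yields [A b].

E
T
T ++ F
T ++ F ++ F
F ++ F ++ F
P / F ++ F ++ F
A / F ++ F ++ F
b / F ++ F ++ F
b / P ++ F ++ F
b / A ++ F ++ F
b / num ++ F ++ F
b / num ++ P ++ F
b / num ++ A ++ F
b / num ++ num ++ F
b / num ++ num ++ P
b / num ++ num ++ P & A
b / num ++ num ++ A & A
b / num ++ num ++ b & A
b / num ++ num ++ b & b

[E [T [T [T [F [P [A b]] / [F [P [A num]]]]] ++ [F [P [A num]]]] ++ [F [P [P [A b]] & [A b]]]]]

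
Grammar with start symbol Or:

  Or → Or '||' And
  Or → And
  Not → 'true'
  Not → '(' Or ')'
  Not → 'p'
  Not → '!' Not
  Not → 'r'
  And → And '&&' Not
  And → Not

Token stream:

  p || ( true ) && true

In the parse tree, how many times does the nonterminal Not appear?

[Or [Or [And [Not p]]] || [And [And [Not ( [Or [And [Not true]]] )]] && [Not true]]]

4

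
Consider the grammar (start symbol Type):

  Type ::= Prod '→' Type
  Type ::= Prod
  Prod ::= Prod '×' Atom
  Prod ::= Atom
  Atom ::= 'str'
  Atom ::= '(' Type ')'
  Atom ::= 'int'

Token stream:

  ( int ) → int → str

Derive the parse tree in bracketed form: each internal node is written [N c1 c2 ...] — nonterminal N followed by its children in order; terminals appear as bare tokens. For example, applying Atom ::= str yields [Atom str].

Type
Prod → Type
Atom → Type
( Type ) → Type
( Prod ) → Type
( Atom ) → Type
( int ) → Type
( int ) → Prod → Type
( int ) → Atom → Type
( int ) → int → Type
( int ) → int → Prod
( int ) → int → Atom
( int ) → int → str

[Type [Prod [Atom ( [Type [Prod [Atom int]]] )]] → [Type [Prod [Atom int]] → [Type [Prod [Atom str]]]]]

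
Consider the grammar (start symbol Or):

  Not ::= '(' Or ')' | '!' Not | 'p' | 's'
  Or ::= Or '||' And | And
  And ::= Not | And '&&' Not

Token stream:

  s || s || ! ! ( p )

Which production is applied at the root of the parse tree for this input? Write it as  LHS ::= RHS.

[Or [Or [Or [And [Not s]]] || [And [Not s]]] || [And [Not ! [Not ! [Not ( [Or [And [Not p]]] )]]]]]

Or ::= Or '||' And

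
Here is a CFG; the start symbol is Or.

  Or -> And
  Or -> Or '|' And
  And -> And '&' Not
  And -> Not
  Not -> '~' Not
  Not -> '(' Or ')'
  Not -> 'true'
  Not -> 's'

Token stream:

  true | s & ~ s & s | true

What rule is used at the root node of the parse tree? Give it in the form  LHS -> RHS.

[Or [Or [Or [And [Not true]]] | [And [And [And [Not s]] & [Not ~ [Not s]]] & [Not s]]] | [And [Not true]]]

Or -> Or '|' And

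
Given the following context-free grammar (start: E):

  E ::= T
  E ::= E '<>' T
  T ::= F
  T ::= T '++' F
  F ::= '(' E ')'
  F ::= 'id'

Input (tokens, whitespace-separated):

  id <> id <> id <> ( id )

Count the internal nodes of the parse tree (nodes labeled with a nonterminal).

[E [E [E [E [T [F id]]] <> [T [F id]]] <> [T [F id]]] <> [T [F ( [E [T [F id]]] )]]]

15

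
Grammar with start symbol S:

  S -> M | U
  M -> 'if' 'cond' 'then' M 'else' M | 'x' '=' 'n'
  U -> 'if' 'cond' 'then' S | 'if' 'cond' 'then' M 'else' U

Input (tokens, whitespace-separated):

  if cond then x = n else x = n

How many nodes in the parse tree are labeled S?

[S [M if cond then [M x = n] else [M x = n]]]

1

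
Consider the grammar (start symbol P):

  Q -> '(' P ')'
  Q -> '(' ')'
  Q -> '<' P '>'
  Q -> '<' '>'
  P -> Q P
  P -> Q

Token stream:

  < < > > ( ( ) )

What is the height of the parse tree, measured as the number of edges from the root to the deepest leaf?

5

[P [Q < [P [Q < >]] >] [P [Q ( [P [Q ( )]] )]]]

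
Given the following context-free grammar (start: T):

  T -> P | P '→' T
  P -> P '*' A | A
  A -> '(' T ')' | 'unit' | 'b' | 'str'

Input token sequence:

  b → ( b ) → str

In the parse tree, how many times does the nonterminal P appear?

4

[T [P [A b]] → [T [P [A ( [T [P [A b]]] )]] → [T [P [A str]]]]]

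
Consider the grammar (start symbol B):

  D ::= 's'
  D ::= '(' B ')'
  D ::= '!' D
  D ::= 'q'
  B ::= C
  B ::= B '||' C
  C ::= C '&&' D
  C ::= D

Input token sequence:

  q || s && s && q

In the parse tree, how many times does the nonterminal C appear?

[B [B [C [D q]]] || [C [C [C [D s]] && [D s]] && [D q]]]

4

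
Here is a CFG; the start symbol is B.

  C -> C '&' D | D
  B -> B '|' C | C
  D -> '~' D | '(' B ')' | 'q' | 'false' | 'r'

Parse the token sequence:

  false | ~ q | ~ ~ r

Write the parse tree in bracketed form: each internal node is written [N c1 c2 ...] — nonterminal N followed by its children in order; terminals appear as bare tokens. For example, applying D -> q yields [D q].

[B [B [B [C [D false]]] | [C [D ~ [D q]]]] | [C [D ~ [D ~ [D r]]]]]

B
B | C
B | C | C
C | C | C
D | C | C
false | C | C
false | D | C
false | ~ D | C
false | ~ q | C
false | ~ q | D
false | ~ q | ~ D
false | ~ q | ~ ~ D
false | ~ q | ~ ~ r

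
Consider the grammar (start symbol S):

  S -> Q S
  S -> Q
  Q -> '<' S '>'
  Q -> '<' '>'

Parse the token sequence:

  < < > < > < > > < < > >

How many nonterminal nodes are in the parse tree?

12

[S [Q < [S [Q < >] [S [Q < >] [S [Q < >]]]] >] [S [Q < [S [Q < >]] >]]]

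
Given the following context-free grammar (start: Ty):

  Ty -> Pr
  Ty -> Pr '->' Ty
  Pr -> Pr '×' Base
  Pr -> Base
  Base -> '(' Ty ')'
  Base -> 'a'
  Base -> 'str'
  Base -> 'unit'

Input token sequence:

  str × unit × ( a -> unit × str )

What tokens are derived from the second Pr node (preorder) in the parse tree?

str × unit

[Ty [Pr [Pr [Pr [Base str]] × [Base unit]] × [Base ( [Ty [Pr [Base a]] -> [Ty [Pr [Pr [Base unit]] × [Base str]]]] )]]]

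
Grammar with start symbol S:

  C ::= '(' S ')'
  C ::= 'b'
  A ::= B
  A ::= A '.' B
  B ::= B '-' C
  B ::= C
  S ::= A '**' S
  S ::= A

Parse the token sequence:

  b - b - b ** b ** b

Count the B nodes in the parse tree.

[S [A [B [B [B [C b]] - [C b]] - [C b]]] ** [S [A [B [C b]]] ** [S [A [B [C b]]]]]]

5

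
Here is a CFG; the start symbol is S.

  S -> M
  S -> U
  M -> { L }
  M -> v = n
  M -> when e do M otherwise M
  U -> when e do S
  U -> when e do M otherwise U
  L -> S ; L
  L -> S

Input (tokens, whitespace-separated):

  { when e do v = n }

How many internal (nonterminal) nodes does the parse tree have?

7

[S [M { [L [S [U when e do [S [M v = n]]]]] }]]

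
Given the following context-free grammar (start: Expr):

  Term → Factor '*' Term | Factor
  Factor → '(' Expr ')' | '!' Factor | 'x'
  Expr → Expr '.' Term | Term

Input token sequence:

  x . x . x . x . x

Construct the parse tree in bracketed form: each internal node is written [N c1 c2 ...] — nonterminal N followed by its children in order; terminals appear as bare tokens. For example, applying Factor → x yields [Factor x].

[Expr [Expr [Expr [Expr [Expr [Term [Factor x]]] . [Term [Factor x]]] . [Term [Factor x]]] . [Term [Factor x]]] . [Term [Factor x]]]

Expr
Expr . Term
Expr . Term . Term
Expr . Term . Term . Term
Expr . Term . Term . Term . Term
Term . Term . Term . Term . Term
Factor . Term . Term . Term . Term
x . Term . Term . Term . Term
x . Factor . Term . Term . Term
x . x . Term . Term . Term
x . x . Factor . Term . Term
x . x . x . Term . Term
x . x . x . Factor . Term
x . x . x . x . Term
x . x . x . x . Factor
x . x . x . x . x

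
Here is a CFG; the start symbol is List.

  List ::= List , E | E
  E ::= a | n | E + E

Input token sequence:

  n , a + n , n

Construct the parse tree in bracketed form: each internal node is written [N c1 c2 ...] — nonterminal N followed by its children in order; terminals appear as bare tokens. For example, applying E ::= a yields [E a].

[List [List [List [E n]] , [E [E a] + [E n]]] , [E n]]

List
List , E
List , E , E
E , E , E
n , E , E
n , E + E , E
n , a + E , E
n , a + n , E
n , a + n , n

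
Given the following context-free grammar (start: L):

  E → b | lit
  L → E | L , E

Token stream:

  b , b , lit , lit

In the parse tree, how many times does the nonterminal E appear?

4

[L [L [L [L [E b]] , [E b]] , [E lit]] , [E lit]]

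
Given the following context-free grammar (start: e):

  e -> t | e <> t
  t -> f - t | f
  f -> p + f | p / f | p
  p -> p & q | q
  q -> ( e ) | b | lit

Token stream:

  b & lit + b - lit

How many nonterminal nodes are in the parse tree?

[e [t [f [p [p [q b]] & [q lit]] + [f [p [q b]]]] - [t [f [p [q lit]]]]]]

14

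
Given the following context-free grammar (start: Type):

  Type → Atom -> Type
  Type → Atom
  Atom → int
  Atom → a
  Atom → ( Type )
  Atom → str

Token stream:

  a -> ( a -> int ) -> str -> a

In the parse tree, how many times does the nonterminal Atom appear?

[Type [Atom a] -> [Type [Atom ( [Type [Atom a] -> [Type [Atom int]]] )] -> [Type [Atom str] -> [Type [Atom a]]]]]

6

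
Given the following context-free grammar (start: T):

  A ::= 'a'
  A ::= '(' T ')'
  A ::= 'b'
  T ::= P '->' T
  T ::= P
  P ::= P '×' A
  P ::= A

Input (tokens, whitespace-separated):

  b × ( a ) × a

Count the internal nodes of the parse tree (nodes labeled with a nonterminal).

10

[T [P [P [P [A b]] × [A ( [T [P [A a]]] )]] × [A a]]]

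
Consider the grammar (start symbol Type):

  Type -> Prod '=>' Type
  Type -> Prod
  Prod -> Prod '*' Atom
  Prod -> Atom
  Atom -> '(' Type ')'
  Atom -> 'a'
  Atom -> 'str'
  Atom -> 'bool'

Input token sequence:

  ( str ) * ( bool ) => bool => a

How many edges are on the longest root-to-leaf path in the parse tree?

7

[Type [Prod [Prod [Atom ( [Type [Prod [Atom str]]] )]] * [Atom ( [Type [Prod [Atom bool]]] )]] => [Type [Prod [Atom bool]] => [Type [Prod [Atom a]]]]]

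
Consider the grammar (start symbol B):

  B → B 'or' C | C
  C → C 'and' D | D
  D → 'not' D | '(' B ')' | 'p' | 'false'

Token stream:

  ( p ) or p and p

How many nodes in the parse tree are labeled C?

[B [B [C [D ( [B [C [D p]]] )]]] or [C [C [D p]] and [D p]]]

4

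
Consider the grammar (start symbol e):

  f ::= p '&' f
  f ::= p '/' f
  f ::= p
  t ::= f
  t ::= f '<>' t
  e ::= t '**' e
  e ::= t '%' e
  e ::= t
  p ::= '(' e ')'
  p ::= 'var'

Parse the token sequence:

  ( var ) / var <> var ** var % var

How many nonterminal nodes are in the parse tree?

21

[e [t [f [p ( [e [t [f [p var]]]] )] / [f [p var]]] <> [t [f [p var]]]] ** [e [t [f [p var]]] % [e [t [f [p var]]]]]]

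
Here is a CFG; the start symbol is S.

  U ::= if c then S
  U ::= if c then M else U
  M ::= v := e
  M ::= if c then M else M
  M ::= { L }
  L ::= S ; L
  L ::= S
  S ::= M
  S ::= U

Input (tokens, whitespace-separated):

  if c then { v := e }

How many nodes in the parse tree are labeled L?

[S [U if c then [S [M { [L [S [M v := e]]] }]]]]

1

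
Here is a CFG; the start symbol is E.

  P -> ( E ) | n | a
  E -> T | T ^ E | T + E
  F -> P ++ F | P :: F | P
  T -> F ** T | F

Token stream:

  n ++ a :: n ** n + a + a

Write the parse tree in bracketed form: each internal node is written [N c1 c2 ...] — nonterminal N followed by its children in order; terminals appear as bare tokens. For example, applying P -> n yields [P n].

[E [T [F [P n] ++ [F [P a] :: [F [P n]]]] ** [T [F [P n]]]] + [E [T [F [P a]]] + [E [T [F [P a]]]]]]

E
T + E
F ** T + E
P ++ F ** T + E
n ++ F ** T + E
n ++ P :: F ** T + E
n ++ a :: F ** T + E
n ++ a :: P ** T + E
n ++ a :: n ** T + E
n ++ a :: n ** F + E
n ++ a :: n ** P + E
n ++ a :: n ** n + E
n ++ a :: n ** n + T + E
n ++ a :: n ** n + F + E
n ++ a :: n ** n + P + E
n ++ a :: n ** n + a + E
n ++ a :: n ** n + a + T
n ++ a :: n ** n + a + F
n ++ a :: n ** n + a + P
n ++ a :: n ** n + a + a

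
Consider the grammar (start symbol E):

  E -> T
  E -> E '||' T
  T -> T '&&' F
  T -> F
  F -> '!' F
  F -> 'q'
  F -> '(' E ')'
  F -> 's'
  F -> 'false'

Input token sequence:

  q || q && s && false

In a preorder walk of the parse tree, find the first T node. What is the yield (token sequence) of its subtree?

q

[E [E [T [F q]]] || [T [T [T [F q]] && [F s]] && [F false]]]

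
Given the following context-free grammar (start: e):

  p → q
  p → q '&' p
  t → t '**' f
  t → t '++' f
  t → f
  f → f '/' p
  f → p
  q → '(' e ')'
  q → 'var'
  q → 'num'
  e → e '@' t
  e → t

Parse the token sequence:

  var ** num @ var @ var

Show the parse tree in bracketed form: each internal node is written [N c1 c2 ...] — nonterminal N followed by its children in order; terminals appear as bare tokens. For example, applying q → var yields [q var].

[e [e [e [t [t [f [p [q var]]]] ** [f [p [q num]]]]] @ [t [f [p [q var]]]]] @ [t [f [p [q var]]]]]

e
e @ t
e @ t @ t
t @ t @ t
t ** f @ t @ t
f ** f @ t @ t
p ** f @ t @ t
q ** f @ t @ t
var ** f @ t @ t
var ** p @ t @ t
var ** q @ t @ t
var ** num @ t @ t
var ** num @ f @ t
var ** num @ p @ t
var ** num @ q @ t
var ** num @ var @ t
var ** num @ var @ f
var ** num @ var @ p
var ** num @ var @ q
var ** num @ var @ var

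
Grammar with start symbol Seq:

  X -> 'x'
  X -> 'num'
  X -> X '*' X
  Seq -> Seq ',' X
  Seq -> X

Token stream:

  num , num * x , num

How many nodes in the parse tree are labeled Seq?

[Seq [Seq [Seq [X num]] , [X [X num] * [X x]]] , [X num]]

3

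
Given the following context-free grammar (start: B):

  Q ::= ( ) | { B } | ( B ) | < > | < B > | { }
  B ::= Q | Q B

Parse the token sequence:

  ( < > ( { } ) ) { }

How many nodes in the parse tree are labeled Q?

5

[B [Q ( [B [Q < >] [B [Q ( [B [Q { }]] )]]] )] [B [Q { }]]]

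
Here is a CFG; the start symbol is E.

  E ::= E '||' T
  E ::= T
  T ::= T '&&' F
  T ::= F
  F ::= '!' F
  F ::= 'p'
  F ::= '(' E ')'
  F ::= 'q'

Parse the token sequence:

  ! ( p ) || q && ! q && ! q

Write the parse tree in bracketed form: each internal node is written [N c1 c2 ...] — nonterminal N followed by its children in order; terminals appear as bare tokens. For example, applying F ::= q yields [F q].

[E [E [T [F ! [F ( [E [T [F p]]] )]]]] || [T [T [T [F q]] && [F ! [F q]]] && [F ! [F q]]]]

E
E || T
T || T
F || T
! F || T
! ( E ) || T
! ( T ) || T
! ( F ) || T
! ( p ) || T
! ( p ) || T && F
! ( p ) || T && F && F
! ( p ) || F && F && F
! ( p ) || q && F && F
! ( p ) || q && ! F && F
! ( p ) || q && ! q && F
! ( p ) || q && ! q && ! F
! ( p ) || q && ! q && ! q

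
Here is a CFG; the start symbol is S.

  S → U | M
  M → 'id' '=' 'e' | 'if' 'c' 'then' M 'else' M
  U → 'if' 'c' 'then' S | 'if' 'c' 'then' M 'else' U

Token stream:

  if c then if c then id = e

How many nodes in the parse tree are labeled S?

3

[S [U if c then [S [U if c then [S [M id = e]]]]]]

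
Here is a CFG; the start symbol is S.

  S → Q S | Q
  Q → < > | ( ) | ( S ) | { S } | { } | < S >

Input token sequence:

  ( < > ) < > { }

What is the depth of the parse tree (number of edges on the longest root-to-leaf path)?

[S [Q ( [S [Q < >]] )] [S [Q < >] [S [Q { }]]]]

4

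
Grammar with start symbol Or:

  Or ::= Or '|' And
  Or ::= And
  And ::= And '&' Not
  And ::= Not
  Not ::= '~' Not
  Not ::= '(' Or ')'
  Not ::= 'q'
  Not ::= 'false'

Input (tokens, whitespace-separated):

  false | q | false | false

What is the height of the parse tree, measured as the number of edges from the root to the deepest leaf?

6

[Or [Or [Or [Or [And [Not false]]] | [And [Not q]]] | [And [Not false]]] | [And [Not false]]]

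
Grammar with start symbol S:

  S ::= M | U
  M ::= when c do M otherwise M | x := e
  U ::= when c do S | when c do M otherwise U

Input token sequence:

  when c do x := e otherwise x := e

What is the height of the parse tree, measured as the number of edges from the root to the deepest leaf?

[S [M when c do [M x := e] otherwise [M x := e]]]

3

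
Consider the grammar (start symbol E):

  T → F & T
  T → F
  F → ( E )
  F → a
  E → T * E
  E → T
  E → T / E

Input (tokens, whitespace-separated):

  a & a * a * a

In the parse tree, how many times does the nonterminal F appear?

[E [T [F a] & [T [F a]]] * [E [T [F a]] * [E [T [F a]]]]]

4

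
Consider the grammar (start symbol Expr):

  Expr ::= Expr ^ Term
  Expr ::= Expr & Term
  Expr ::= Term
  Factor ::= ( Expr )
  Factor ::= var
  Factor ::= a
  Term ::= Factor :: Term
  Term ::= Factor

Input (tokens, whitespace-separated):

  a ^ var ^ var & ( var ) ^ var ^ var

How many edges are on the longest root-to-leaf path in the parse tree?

[Expr [Expr [Expr [Expr [Expr [Expr [Term [Factor a]]] ^ [Term [Factor var]]] ^ [Term [Factor var]]] & [Term [Factor ( [Expr [Term [Factor var]]] )]]] ^ [Term [Factor var]]] ^ [Term [Factor var]]]

8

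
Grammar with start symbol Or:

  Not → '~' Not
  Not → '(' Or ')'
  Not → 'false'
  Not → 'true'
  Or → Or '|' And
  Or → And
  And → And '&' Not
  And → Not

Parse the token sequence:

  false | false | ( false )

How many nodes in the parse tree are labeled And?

4

[Or [Or [Or [And [Not false]]] | [And [Not false]]] | [And [Not ( [Or [And [Not false]]] )]]]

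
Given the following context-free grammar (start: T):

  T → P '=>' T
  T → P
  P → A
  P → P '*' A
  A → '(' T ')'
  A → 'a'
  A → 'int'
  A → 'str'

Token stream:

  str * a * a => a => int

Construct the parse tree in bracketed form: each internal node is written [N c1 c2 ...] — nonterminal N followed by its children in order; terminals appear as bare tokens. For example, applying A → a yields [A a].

T
P => T
P * A => T
P * A * A => T
A * A * A => T
str * A * A => T
str * a * A => T
str * a * a => T
str * a * a => P => T
str * a * a => A => T
str * a * a => a => T
str * a * a => a => P
str * a * a => a => A
str * a * a => a => int

[T [P [P [P [A str]] * [A a]] * [A a]] => [T [P [A a]] => [T [P [A int]]]]]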